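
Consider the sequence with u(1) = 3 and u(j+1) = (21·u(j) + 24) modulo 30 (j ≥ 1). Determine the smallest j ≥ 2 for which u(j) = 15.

4

We have u(1) = 3,  u(2) = 27,  u(3) = 21,  u(4) = 15,  u(5) = 9,  u(6) = 3.
The sequence repeats with period 5.
The value 15 first appears (with j ≥ 2) at u(4).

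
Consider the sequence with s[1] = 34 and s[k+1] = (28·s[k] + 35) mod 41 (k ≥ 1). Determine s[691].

s[1] = 34; s[2] = 3; s[3] = 37; s[4] = 5; s[5] = 11; s[6] = 15; s[7] = 4; s[8] = 24; s[9] = 10; s[10] = 28; s[11] = 40; s[12] = 7; s[13] = 26; s[14] = 25; s[15] = 38; s[16] = 33; s[17] = 16; s[18] = 32; s[19] = 29; s[20] = 27; s[21] = 12; s[22] = 2; s[23] = 9; s[24] = 0; s[25] = 35; s[26] = 31; s[27] = 1; s[28] = 22; s[29] = 36; s[30] = 18; s[31] = 6; s[32] = 39; s[33] = 20; s[34] = 21; s[35] = 8; s[36] = 13; s[37] = 30; s[38] = 14; s[39] = 17; s[40] = 19; s[41] = 34.
Since s[41] = s[1] = 34, the sequence is periodic with period 40.
(691 - 1) mod 40 = 10, so s[691] = s[11] = 40.

40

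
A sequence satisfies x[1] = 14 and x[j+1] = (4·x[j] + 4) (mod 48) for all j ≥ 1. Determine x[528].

4

x[1] = 14; x[2] = 12; x[3] = 4; x[4] = 20; x[5] = 36; x[6] = 4.
Since x[6] = x[3] = 4, the sequence is eventually periodic: after a pre-period of length 2 it cycles with period 3.
For j ≥ 3, x[j] depends only on (j - 3) mod 3. (528 - 3) mod 3 = 0, so x[528] = x[3] = 4.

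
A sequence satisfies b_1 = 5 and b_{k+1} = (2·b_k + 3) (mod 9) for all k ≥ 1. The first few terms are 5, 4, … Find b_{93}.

Listing terms: b_1 = 5, b_2 = 4, b_3 = 2, b_4 = 7, b_5 = 8, b_6 = 1, b_7 = 5.
The sequence repeats with period 6.
So b_{93} = b_{1 + ((93-1) mod 6)} = b_3 = 2.

2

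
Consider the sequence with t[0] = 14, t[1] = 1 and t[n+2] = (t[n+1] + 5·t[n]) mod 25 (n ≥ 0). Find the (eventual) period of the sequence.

Listing terms: t[0] = 14, t[1] = 1, t[2] = 21, t[3] = 1, t[4] = 6, t[5] = 11, t[6] = 16, t[7] = 21, t[8] = 1.
Since (t[7], t[8]) = (t[2], t[3]) = (21, 1) (two consecutive terms determine the rest), the sequence is eventually periodic: after a pre-period of length 2 it cycles with period 5.

5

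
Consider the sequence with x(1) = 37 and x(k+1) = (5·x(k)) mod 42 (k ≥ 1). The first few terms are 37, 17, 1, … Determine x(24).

Listing terms: x(1) = 37, x(2) = 17, x(3) = 1, x(4) = 5, x(5) = 25, x(6) = 41, x(7) = 37.
The sequence repeats with period 6.
So x(24) = x(1 + ((24-1) mod 6)) = x(6) = 41.

41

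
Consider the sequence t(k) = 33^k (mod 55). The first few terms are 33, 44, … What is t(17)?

We have t(1) = 33; t(2) = 44; t(3) = 22; t(4) = 11; t(5) = 33.
Since t(5) = t(1) = 33, the sequence is periodic with period 4.
(17 - 1) mod 4 = 0, so t(17) = t(1) = 33.

33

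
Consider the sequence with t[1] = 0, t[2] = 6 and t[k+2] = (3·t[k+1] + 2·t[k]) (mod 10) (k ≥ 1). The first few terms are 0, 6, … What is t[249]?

Listing terms: t[1] = 0; t[2] = 6; t[3] = 8; t[4] = 6; t[5] = 4; t[6] = 4; t[7] = 0; t[8] = 8; t[9] = 4; t[10] = 8; t[11] = 2; t[12] = 2; t[13] = 0; t[14] = 4; t[15] = 2; t[16] = 4; t[17] = 6; t[18] = 6; t[19] = 0; t[20] = 2; t[21] = 6; t[22] = 2; t[23] = 8; t[24] = 8; t[25] = 0; t[26] = 6.
Since (t[25], t[26]) = (t[1], t[2]) = (0, 6) (two consecutive terms determine the rest), the sequence is periodic with period 24.
So t[249] = t[1 + ((249-1) mod 24)] = t[9] = 4.

4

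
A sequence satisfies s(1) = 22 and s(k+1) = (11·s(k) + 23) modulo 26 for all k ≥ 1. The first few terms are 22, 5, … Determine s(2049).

s(1) = 22; s(2) = 5; s(3) = 0; s(4) = 23; s(5) = 16; s(6) = 17; s(7) = 2; s(8) = 19; s(9) = 24; s(10) = 1; s(11) = 8; s(12) = 7; s(13) = 22.
Since s(13) = s(1) = 22, the sequence is periodic with period 12.
So s(2049) = s(1 + ((2049-1) mod 12)) = s(9) = 24.

24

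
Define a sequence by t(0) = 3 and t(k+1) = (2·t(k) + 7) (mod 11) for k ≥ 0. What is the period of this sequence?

10

t(0) = 3; t(1) = 2; t(2) = 0; t(3) = 7; t(4) = 10; t(5) = 5; t(6) = 6; t(7) = 8; t(8) = 1; t(9) = 9; t(10) = 3.
Since t(10) = t(0) = 3, the sequence is periodic with period 10.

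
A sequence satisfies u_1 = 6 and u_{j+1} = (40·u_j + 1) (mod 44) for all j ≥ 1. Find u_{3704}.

u_1 = 6; u_2 = 21; u_3 = 5; u_4 = 25; u_5 = 33; u_6 = 1; u_7 = 41; u_8 = 13; u_9 = 37; u_{10} = 29; u_{11} = 17; u_{12} = 21.
Since u_{12} = u_2 = 21, the sequence is eventually periodic: after a pre-period of length 1 it cycles with period 10.
For j ≥ 2, u_j depends only on (j - 2) mod 10. (3704 - 2) mod 10 = 2, so u_{3704} = u_4 = 25.

25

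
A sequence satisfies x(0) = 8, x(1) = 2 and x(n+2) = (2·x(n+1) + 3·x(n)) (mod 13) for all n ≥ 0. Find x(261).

Computing terms: x(0) = 8; x(1) = 2; x(2) = 2; x(3) = 10; x(4) = 0; x(5) = 4; x(6) = 8; x(7) = 2.
Since (x(6), x(7)) = (x(0), x(1)) = (8, 2) (two consecutive terms determine the rest), the sequence is periodic with period 6.
(261 - 0) mod 6 = 3, so x(261) = x(3) = 10.

10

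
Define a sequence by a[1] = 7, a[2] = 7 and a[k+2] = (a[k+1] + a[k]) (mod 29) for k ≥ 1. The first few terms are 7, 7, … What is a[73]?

14

We have a[1] = 7,  a[2] = 7,  a[3] = 14,  a[4] = 21,  a[5] = 6,  a[6] = 27,  a[7] = 4,  a[8] = 2,  a[9] = 6,  a[10] = 8,  a[11] = 14,  a[12] = 22,  a[13] = 7,  a[14] = 0,  a[15] = 7,  a[16] = 7.
The sequence repeats with period 14.
(73 - 1) mod 14 = 2, so a[73] = a[3] = 14.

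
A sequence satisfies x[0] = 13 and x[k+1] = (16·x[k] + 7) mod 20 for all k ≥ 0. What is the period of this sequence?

5

Computing terms: x[0] = 13,  x[1] = 15,  x[2] = 7,  x[3] = 19,  x[4] = 11,  x[5] = 3,  x[6] = 15.
Since x[6] = x[1] = 15, the sequence is eventually periodic: after a pre-period of length 1 it cycles with period 5.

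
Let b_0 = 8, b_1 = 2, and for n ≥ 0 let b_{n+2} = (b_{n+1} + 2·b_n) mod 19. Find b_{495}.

11

We have b_0 = 8; b_1 = 2; b_2 = 18; b_3 = 3; b_4 = 1; b_5 = 7; b_6 = 9; b_7 = 4; b_8 = 3; b_9 = 11; b_{10} = 17; b_{11} = 1; b_{12} = 16; b_{13} = 18; b_{14} = 12; b_{15} = 10; b_{16} = 15; b_{17} = 16; b_{18} = 8; b_{19} = 2.
Since (b_{18}, b_{19}) = (b_0, b_1) = (8, 2) (two consecutive terms determine the rest), the sequence is periodic with period 18.
So b_{495} = b_{0 + ((495-0) mod 18)} = b_9 = 11.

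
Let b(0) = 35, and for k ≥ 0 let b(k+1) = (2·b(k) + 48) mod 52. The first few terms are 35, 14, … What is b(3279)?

Computing terms: b(0) = 35; b(1) = 14; b(2) = 24; b(3) = 44; b(4) = 32; b(5) = 8; b(6) = 12; b(7) = 20; b(8) = 36; b(9) = 16; b(10) = 28; b(11) = 0; b(12) = 48; b(13) = 40; b(14) = 24.
Since b(14) = b(2) = 24, the sequence is eventually periodic: after a pre-period of length 2 it cycles with period 12.
For k ≥ 2, b(k) depends only on (k - 2) mod 12. (3279 - 2) mod 12 = 1, so b(3279) = b(3) = 44.

44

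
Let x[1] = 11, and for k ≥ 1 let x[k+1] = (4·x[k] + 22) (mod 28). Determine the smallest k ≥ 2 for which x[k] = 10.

Listing terms: x[1] = 11; x[2] = 10; x[3] = 6; x[4] = 18; x[5] = 10.
Since x[5] = x[2] = 10, the sequence is eventually periodic: after a pre-period of length 1 it cycles with period 3.
The value 10 first appears (with k ≥ 2) at x[2].

2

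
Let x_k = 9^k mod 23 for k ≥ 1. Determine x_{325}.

3

x_1 = 9; x_2 = 12; x_3 = 16; x_4 = 6; x_5 = 8; x_6 = 3; x_7 = 4; x_8 = 13; x_9 = 2; x_{10} = 18; x_{11} = 1; x_{12} = 9.
The sequence repeats with period 11.
So x_{325} = x_{1 + ((325-1) mod 11)} = x_6 = 3.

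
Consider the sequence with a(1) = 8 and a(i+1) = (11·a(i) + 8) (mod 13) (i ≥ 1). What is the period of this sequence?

12

Listing terms: a(1) = 8,  a(2) = 5,  a(3) = 11,  a(4) = 12,  a(5) = 10,  a(6) = 1,  a(7) = 6,  a(8) = 9,  a(9) = 3,  a(10) = 2,  a(11) = 4,  a(12) = 0,  a(13) = 8.
The sequence repeats with period 12.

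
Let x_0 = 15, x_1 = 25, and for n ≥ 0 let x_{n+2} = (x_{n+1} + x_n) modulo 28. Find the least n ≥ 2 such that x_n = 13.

40

Computing terms: x_0 = 15,  x_1 = 25,  x_2 = 12,  x_3 = 9,  x_4 = 21,  x_5 = 2,  x_6 = 23,  x_7 = 25,  x_8 = 20,  x_9 = 17,  x_{10} = 9,  x_{11} = 26,  x_{12} = 7,  x_{13} = 5,  x_{14} = 12,  x_{15} = 17,  x_{16} = 1,  x_{17} = 18,  x_{18} = 19,  x_{19} = 9,  x_{20} = 0,  x_{21} = 9,  x_{22} = 9,  x_{23} = 18,  x_{24} = 27,  x_{25} = 17,  x_{26} = 16,  x_{27} = 5,  x_{28} = 21,  x_{29} = 26,  x_{30} = 19,  x_{31} = 17,  x_{32} = 8,  x_{33} = 25,  x_{34} = 5,  x_{35} = 2,  x_{36} = 7,  x_{37} = 9,  x_{38} = 16,  x_{39} = 25,  x_{40} = 13,  x_{41} = 10,  x_{42} = 23,  x_{43} = 5,  x_{44} = 0,  x_{45} = 5,  x_{46} = 5,  x_{47} = 10,  x_{48} = 15,  x_{49} = 25.
The sequence repeats with period 48.
The value 13 first appears (with n ≥ 2) at x_{40}.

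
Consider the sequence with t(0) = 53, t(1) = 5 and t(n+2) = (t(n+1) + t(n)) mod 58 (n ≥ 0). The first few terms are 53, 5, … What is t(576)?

29

Listing terms: t(0) = 53; t(1) = 5; t(2) = 0; t(3) = 5; t(4) = 5; t(5) = 10; t(6) = 15; t(7) = 25; t(8) = 40; t(9) = 7; t(10) = 47; t(11) = 54; t(12) = 43; t(13) = 39; t(14) = 24; t(15) = 5; t(16) = 29; t(17) = 34; t(18) = 5; t(19) = 39; t(20) = 44; t(21) = 25; t(22) = 11; t(23) = 36; t(24) = 47; t(25) = 25; t(26) = 14; t(27) = 39; t(28) = 53; t(29) = 34; t(30) = 29; t(31) = 5; t(32) = 34; t(33) = 39; t(34) = 15; t(35) = 54; t(36) = 11; t(37) = 7; t(38) = 18; t(39) = 25; t(40) = 43; t(41) = 10; t(42) = 53; t(43) = 5.
The sequence repeats with period 42.
(576 - 0) mod 42 = 30, so t(576) = t(30) = 29.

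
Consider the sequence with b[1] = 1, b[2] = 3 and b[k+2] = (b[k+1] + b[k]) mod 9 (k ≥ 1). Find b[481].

1

Computing terms: b[1] = 1, b[2] = 3, b[3] = 4, b[4] = 7, b[5] = 2, b[6] = 0, b[7] = 2, b[8] = 2, b[9] = 4, b[10] = 6, b[11] = 1, b[12] = 7, b[13] = 8, b[14] = 6, b[15] = 5, b[16] = 2, b[17] = 7, b[18] = 0, b[19] = 7, b[20] = 7, b[21] = 5, b[22] = 3, b[23] = 8, b[24] = 2, b[25] = 1, b[26] = 3.
The sequence repeats with period 24.
(481 - 1) mod 24 = 0, so b[481] = b[1] = 1.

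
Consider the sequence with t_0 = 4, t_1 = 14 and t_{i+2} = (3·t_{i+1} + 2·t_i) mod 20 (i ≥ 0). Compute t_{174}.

Computing terms: t_0 = 4,  t_1 = 14,  t_2 = 10,  t_3 = 18,  t_4 = 14,  t_5 = 18,  t_6 = 2,  t_7 = 2,  t_8 = 10,  t_9 = 14,  t_{10} = 2,  t_{11} = 14,  t_{12} = 6,  t_{13} = 6,  t_{14} = 10,  t_{15} = 2,  t_{16} = 6,  t_{17} = 2,  t_{18} = 18,  t_{19} = 18,  t_{20} = 10,  t_{21} = 6,  t_{22} = 18,  t_{23} = 6,  t_{24} = 14,  t_{25} = 14,  t_{26} = 10.
Since (t_{25}, t_{26}) = (t_1, t_2) = (14, 10) (two consecutive terms determine the rest), the sequence is eventually periodic: after a pre-period of length 1 it cycles with period 24.
For i ≥ 1, t_i depends only on (i - 1) mod 24. (174 - 1) mod 24 = 5, so t_{174} = t_6 = 2.

2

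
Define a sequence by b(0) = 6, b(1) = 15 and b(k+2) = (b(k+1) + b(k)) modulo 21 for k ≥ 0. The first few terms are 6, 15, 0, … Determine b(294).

b(0) = 6, b(1) = 15, b(2) = 0, b(3) = 15, b(4) = 15, b(5) = 9, b(6) = 3, b(7) = 12, b(8) = 15, b(9) = 6, b(10) = 0, b(11) = 6, b(12) = 6, b(13) = 12, b(14) = 18, b(15) = 9, b(16) = 6, b(17) = 15.
Since (b(16), b(17)) = (b(0), b(1)) = (6, 15) (two consecutive terms determine the rest), the sequence is periodic with period 16.
So b(294) = b(0 + ((294-0) mod 16)) = b(6) = 3.

3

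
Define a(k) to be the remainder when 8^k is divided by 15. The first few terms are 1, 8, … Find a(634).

4

Listing terms: a(0) = 1; a(1) = 8; a(2) = 4; a(3) = 2; a(4) = 1.
The sequence repeats with period 4.
So a(634) = a(0 + ((634-0) mod 4)) = a(2) = 4.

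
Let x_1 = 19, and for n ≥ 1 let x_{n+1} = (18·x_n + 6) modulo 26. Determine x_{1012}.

0

x_1 = 19; x_2 = 10; x_3 = 4; x_4 = 0; x_5 = 6; x_6 = 10.
Since x_6 = x_2 = 10, the sequence is eventually periodic: after a pre-period of length 1 it cycles with period 4.
For n ≥ 2, x_n depends only on (n - 2) mod 4. (1012 - 2) mod 4 = 2, so x_{1012} = x_4 = 0.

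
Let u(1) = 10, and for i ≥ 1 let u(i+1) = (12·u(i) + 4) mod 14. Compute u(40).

Listing terms: u(1) = 10,  u(2) = 12,  u(3) = 8,  u(4) = 2,  u(5) = 0,  u(6) = 4,  u(7) = 10.
The sequence repeats with period 6.
So u(40) = u(1 + ((40-1) mod 6)) = u(4) = 2.

2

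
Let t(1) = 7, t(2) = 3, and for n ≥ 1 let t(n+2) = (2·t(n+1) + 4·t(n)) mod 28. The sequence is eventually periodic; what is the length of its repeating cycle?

t(1) = 7; t(2) = 3; t(3) = 6; t(4) = 24; t(5) = 16; t(6) = 16; t(7) = 12; t(8) = 4; t(9) = 0; t(10) = 16; t(11) = 4; t(12) = 16; t(13) = 20; t(14) = 20; t(15) = 8; t(16) = 12; t(17) = 0; t(18) = 20; t(19) = 12; t(20) = 20; t(21) = 4; t(22) = 4; t(23) = 24; t(24) = 8; t(25) = 0; t(26) = 4; t(27) = 8; t(28) = 4; t(29) = 12; t(30) = 12; t(31) = 16; t(32) = 24; t(33) = 0; t(34) = 12; t(35) = 24; t(36) = 12; t(37) = 8; t(38) = 8; t(39) = 20; t(40) = 16; t(41) = 0; t(42) = 8; t(43) = 16; t(44) = 8; t(45) = 24; t(46) = 24; t(47) = 4; t(48) = 20; t(49) = 0; t(50) = 24; t(51) = 20; t(52) = 24; t(53) = 16.
Since (t(52), t(53)) = (t(4), t(5)) = (24, 16) (two consecutive terms determine the rest), the sequence is eventually periodic: after a pre-period of length 3 it cycles with period 48.

48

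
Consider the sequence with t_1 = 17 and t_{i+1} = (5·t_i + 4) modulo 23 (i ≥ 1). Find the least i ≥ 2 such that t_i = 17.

23

We have t_1 = 17; t_2 = 20; t_3 = 12; t_4 = 18; t_5 = 2; t_6 = 14; t_7 = 5; t_8 = 6; t_9 = 11; t_{10} = 13; t_{11} = 0; t_{12} = 4; t_{13} = 1; t_{14} = 9; t_{15} = 3; t_{16} = 19; t_{17} = 7; t_{18} = 16; t_{19} = 15; t_{20} = 10; t_{21} = 8; t_{22} = 21; t_{23} = 17.
Since t_{23} = t_1 = 17, the sequence is periodic with period 22.
The value 17 next appears (with i ≥ 2) at t_{23}.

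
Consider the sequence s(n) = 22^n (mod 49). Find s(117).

8

Listing terms: s(1) = 22,  s(2) = 43,  s(3) = 15,  s(4) = 36,  s(5) = 8,  s(6) = 29,  s(7) = 1,  s(8) = 22.
The sequence repeats with period 7.
So s(117) = s(1 + ((117-1) mod 7)) = s(5) = 8.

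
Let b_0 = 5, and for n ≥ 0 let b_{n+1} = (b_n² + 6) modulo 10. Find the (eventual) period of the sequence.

3

b_0 = 5; b_1 = 1; b_2 = 7; b_3 = 5.
The sequence repeats with period 3.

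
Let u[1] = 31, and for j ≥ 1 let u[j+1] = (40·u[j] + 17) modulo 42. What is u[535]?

31

u[1] = 31; u[2] = 39; u[3] = 23; u[4] = 13; u[5] = 33; u[6] = 35; u[7] = 31.
Since u[7] = u[1] = 31, the sequence is periodic with period 6.
(535 - 1) mod 6 = 0, so u[535] = u[1] = 31.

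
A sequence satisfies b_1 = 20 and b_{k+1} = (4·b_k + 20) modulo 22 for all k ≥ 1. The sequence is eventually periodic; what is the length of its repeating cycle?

b_1 = 20,  b_2 = 12,  b_3 = 2,  b_4 = 6,  b_5 = 0,  b_6 = 20.
The sequence repeats with period 5.

5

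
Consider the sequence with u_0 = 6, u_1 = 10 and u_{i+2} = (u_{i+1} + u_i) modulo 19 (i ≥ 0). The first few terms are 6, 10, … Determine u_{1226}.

Listing terms: u_0 = 6, u_1 = 10, u_2 = 16, u_3 = 7, u_4 = 4, u_5 = 11, u_6 = 15, u_7 = 7, u_8 = 3, u_9 = 10, u_{10} = 13, u_{11} = 4, u_{12} = 17, u_{13} = 2, u_{14} = 0, u_{15} = 2, u_{16} = 2, u_{17} = 4, u_{18} = 6, u_{19} = 10.
The sequence repeats with period 18.
So u_{1226} = u_{0 + ((1226-0) mod 18)} = u_2 = 16.

16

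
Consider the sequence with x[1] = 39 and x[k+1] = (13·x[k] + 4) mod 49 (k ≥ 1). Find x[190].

42

x[1] = 39, x[2] = 21, x[3] = 32, x[4] = 28, x[5] = 25, x[6] = 35, x[7] = 18, x[8] = 42, x[9] = 11, x[10] = 0, x[11] = 4, x[12] = 7, x[13] = 46, x[14] = 14, x[15] = 39.
Since x[15] = x[1] = 39, the sequence is periodic with period 14.
(190 - 1) mod 14 = 7, so x[190] = x[8] = 42.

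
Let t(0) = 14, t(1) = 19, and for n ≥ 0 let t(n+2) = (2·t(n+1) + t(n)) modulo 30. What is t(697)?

19

Listing terms: t(0) = 14; t(1) = 19; t(2) = 22; t(3) = 3; t(4) = 28; t(5) = 29; t(6) = 26; t(7) = 21; t(8) = 8; t(9) = 7; t(10) = 22; t(11) = 21; t(12) = 4; t(13) = 29; t(14) = 2; t(15) = 3; t(16) = 8; t(17) = 19; t(18) = 16; t(19) = 21; t(20) = 28; t(21) = 17; t(22) = 2; t(23) = 21; t(24) = 14; t(25) = 19.
The sequence repeats with period 24.
So t(697) = t(0 + ((697-0) mod 24)) = t(1) = 19.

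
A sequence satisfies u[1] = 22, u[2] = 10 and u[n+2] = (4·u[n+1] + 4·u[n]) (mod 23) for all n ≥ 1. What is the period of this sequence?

22

Computing terms: u[1] = 22; u[2] = 10; u[3] = 13; u[4] = 0; u[5] = 6; u[6] = 1; u[7] = 5; u[8] = 1; u[9] = 1; u[10] = 8; u[11] = 13; u[12] = 15; u[13] = 20; u[14] = 2; u[15] = 19; u[16] = 15; u[17] = 21; u[18] = 6; u[19] = 16; u[20] = 19; u[21] = 2; u[22] = 15; u[23] = 22; u[24] = 10.
Since (u[23], u[24]) = (u[1], u[2]) = (22, 10) (two consecutive terms determine the rest), the sequence is periodic with period 22.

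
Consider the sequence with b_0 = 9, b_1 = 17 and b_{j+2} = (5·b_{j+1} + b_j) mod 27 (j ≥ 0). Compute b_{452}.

18

Computing terms: b_0 = 9,  b_1 = 17,  b_2 = 13,  b_3 = 1,  b_4 = 18,  b_5 = 10,  b_6 = 14,  b_7 = 26,  b_8 = 9,  b_9 = 17.
The sequence repeats with period 8.
(452 - 0) mod 8 = 4, so b_{452} = b_4 = 18.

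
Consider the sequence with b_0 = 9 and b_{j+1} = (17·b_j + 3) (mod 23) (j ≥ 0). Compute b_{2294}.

8

Computing terms: b_0 = 9, b_1 = 18, b_2 = 10, b_3 = 12, b_4 = 0, b_5 = 3, b_6 = 8, b_7 = 1, b_8 = 20, b_9 = 21, b_{10} = 15, b_{11} = 5, b_{12} = 19, b_{13} = 4, b_{14} = 2, b_{15} = 14, b_{16} = 11, b_{17} = 6, b_{18} = 13, b_{19} = 17, b_{20} = 16, b_{21} = 22, b_{22} = 9.
The sequence repeats with period 22.
So b_{2294} = b_{0 + ((2294-0) mod 22)} = b_6 = 8.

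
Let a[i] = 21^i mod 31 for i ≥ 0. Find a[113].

17

Listing terms: a[0] = 1, a[1] = 21, a[2] = 7, a[3] = 23, a[4] = 18, a[5] = 6, a[6] = 2, a[7] = 11, a[8] = 14, a[9] = 15, a[10] = 5, a[11] = 12, a[12] = 4, a[13] = 22, a[14] = 28, a[15] = 30, a[16] = 10, a[17] = 24, a[18] = 8, a[19] = 13, a[20] = 25, a[21] = 29, a[22] = 20, a[23] = 17, a[24] = 16, a[25] = 26, a[26] = 19, a[27] = 27, a[28] = 9, a[29] = 3, a[30] = 1.
The sequence repeats with period 30.
So a[113] = a[0 + ((113-0) mod 30)] = a[23] = 17.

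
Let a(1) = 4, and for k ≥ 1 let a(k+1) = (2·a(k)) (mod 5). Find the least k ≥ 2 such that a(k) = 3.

2

Computing terms: a(1) = 4, a(2) = 3, a(3) = 1, a(4) = 2, a(5) = 4.
The sequence repeats with period 4.
The value 3 first appears (with k ≥ 2) at a(2).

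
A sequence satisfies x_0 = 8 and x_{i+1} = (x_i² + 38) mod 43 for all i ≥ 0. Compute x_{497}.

Listing terms: x_0 = 8; x_1 = 16; x_2 = 36; x_3 = 1; x_4 = 39; x_5 = 11; x_6 = 30; x_7 = 35; x_8 = 16.
Since x_8 = x_1 = 16, the sequence is eventually periodic: after a pre-period of length 1 it cycles with period 7.
For i ≥ 1, x_i depends only on (i - 1) mod 7. (497 - 1) mod 7 = 6, so x_{497} = x_7 = 35.

35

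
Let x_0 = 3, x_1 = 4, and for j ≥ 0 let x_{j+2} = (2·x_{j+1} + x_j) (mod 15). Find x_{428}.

9

Listing terms: x_0 = 3, x_1 = 4, x_2 = 11, x_3 = 11, x_4 = 3, x_5 = 2, x_6 = 7, x_7 = 1, x_8 = 9, x_9 = 4, x_{10} = 2, x_{11} = 8, x_{12} = 3, x_{13} = 14, x_{14} = 1, x_{15} = 1, x_{16} = 3, x_{17} = 7, x_{18} = 2, x_{19} = 11, x_{20} = 9, x_{21} = 14, x_{22} = 7, x_{23} = 13, x_{24} = 3, x_{25} = 4.
Since (x_{24}, x_{25}) = (x_0, x_1) = (3, 4) (two consecutive terms determine the rest), the sequence is periodic with period 24.
(428 - 0) mod 24 = 20, so x_{428} = x_{20} = 9.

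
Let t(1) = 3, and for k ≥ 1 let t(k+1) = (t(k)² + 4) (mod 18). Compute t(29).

We have t(1) = 3, t(2) = 13, t(3) = 11, t(4) = 17, t(5) = 5, t(6) = 11.
Since t(6) = t(3) = 11, the sequence is eventually periodic: after a pre-period of length 2 it cycles with period 3.
For k ≥ 3, t(k) depends only on (k - 3) mod 3. (29 - 3) mod 3 = 2, so t(29) = t(5) = 5.

5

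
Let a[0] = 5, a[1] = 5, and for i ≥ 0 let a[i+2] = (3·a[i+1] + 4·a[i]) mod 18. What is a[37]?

5

Listing terms: a[0] = 5; a[1] = 5; a[2] = 17; a[3] = 17; a[4] = 11; a[5] = 11; a[6] = 5; a[7] = 5.
The sequence repeats with period 6.
So a[37] = a[0 + ((37-0) mod 6)] = a[1] = 5.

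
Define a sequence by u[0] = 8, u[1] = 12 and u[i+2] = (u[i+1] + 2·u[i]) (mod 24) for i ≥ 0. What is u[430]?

We have u[0] = 8, u[1] = 12, u[2] = 4, u[3] = 4, u[4] = 12, u[5] = 20, u[6] = 20, u[7] = 12, u[8] = 4.
Since (u[7], u[8]) = (u[1], u[2]) = (12, 4) (two consecutive terms determine the rest), the sequence is eventually periodic: after a pre-period of length 1 it cycles with period 6.
For i ≥ 1, u[i] depends only on (i - 1) mod 6. (430 - 1) mod 6 = 3, so u[430] = u[4] = 12.

12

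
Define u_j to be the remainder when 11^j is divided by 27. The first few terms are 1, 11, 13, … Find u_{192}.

19

We have u_0 = 1,  u_1 = 11,  u_2 = 13,  u_3 = 8,  u_4 = 7,  u_5 = 23,  u_6 = 10,  u_7 = 2,  u_8 = 22,  u_9 = 26,  u_{10} = 16,  u_{11} = 14,  u_{12} = 19,  u_{13} = 20,  u_{14} = 4,  u_{15} = 17,  u_{16} = 25,  u_{17} = 5,  u_{18} = 1.
The sequence repeats with period 18.
So u_{192} = u_{0 + ((192-0) mod 18)} = u_{12} = 19.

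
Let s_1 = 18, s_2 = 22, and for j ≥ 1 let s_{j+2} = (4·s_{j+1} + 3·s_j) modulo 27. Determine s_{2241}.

25

s_1 = 18; s_2 = 22; s_3 = 7; s_4 = 13; s_5 = 19; s_6 = 7; s_7 = 4; s_8 = 10; s_9 = 25; s_{10} = 22; s_{11} = 1; s_{12} = 16; s_{13} = 13; s_{14} = 19.
Since (s_{13}, s_{14}) = (s_4, s_5) = (13, 19) (two consecutive terms determine the rest), the sequence is eventually periodic: after a pre-period of length 3 it cycles with period 9.
For j ≥ 4, s_j depends only on (j - 4) mod 9. (2241 - 4) mod 9 = 5, so s_{2241} = s_9 = 25.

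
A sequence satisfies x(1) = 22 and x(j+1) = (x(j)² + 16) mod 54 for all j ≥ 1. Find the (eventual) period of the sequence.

Listing terms: x(1) = 22,  x(2) = 14,  x(3) = 50,  x(4) = 32,  x(5) = 14.
Since x(5) = x(2) = 14, the sequence is eventually periodic: after a pre-period of length 1 it cycles with period 3.

3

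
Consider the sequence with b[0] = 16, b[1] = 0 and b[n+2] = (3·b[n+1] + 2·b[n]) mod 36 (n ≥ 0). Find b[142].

8

We have b[0] = 16; b[1] = 0; b[2] = 32; b[3] = 24; b[4] = 28; b[5] = 24; b[6] = 20; b[7] = 0; b[8] = 4; b[9] = 12; b[10] = 8; b[11] = 12; b[12] = 16; b[13] = 0.
The sequence repeats with period 12.
(142 - 0) mod 12 = 10, so b[142] = b[10] = 8.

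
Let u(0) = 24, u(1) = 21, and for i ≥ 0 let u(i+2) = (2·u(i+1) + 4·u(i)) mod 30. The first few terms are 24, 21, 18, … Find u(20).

24

u(0) = 24,  u(1) = 21,  u(2) = 18,  u(3) = 0,  u(4) = 12,  u(5) = 24,  u(6) = 6,  u(7) = 18,  u(8) = 0.
Since (u(7), u(8)) = (u(2), u(3)) = (18, 0) (two consecutive terms determine the rest), the sequence is eventually periodic: after a pre-period of length 2 it cycles with period 5.
For i ≥ 2, u(i) depends only on (i - 2) mod 5. (20 - 2) mod 5 = 3, so u(20) = u(5) = 24.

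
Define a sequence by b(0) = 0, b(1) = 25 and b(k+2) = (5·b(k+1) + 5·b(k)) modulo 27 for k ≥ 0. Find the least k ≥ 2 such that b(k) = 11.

14

b(0) = 0,  b(1) = 25,  b(2) = 17,  b(3) = 21,  b(4) = 1,  b(5) = 2,  b(6) = 15,  b(7) = 4,  b(8) = 14,  b(9) = 9,  b(10) = 7,  b(11) = 26,  b(12) = 3,  b(13) = 10,  b(14) = 11,  b(15) = 24,  b(16) = 13,  b(17) = 23,  b(18) = 18,  b(19) = 16,  b(20) = 8,  b(21) = 12,  b(22) = 19,  b(23) = 20,  b(24) = 6,  b(25) = 22,  b(26) = 5,  b(27) = 0,  b(28) = 25.
The sequence repeats with period 27.
The value 11 first appears (with k ≥ 2) at b(14).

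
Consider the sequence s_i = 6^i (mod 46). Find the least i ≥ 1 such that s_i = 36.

Listing terms: s_0 = 1, s_1 = 6, s_2 = 36, s_3 = 32, s_4 = 8, s_5 = 2, s_6 = 12, s_7 = 26, s_8 = 18, s_9 = 16, s_{10} = 4, s_{11} = 24, s_{12} = 6.
Since s_{12} = s_1 = 6, the sequence is eventually periodic: after a pre-period of length 1 it cycles with period 11.
The value 36 first appears (with i ≥ 1) at s_2.

2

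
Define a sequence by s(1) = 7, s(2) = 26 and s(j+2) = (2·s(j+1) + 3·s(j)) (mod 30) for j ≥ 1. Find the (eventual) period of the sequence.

s(1) = 7,  s(2) = 26,  s(3) = 13,  s(4) = 14,  s(5) = 7,  s(6) = 26.
Since (s(5), s(6)) = (s(1), s(2)) = (7, 26) (two consecutive terms determine the rest), the sequence is periodic with period 4.

4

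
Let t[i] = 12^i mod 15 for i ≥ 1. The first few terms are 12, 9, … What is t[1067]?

3

We have t[1] = 12; t[2] = 9; t[3] = 3; t[4] = 6; t[5] = 12.
The sequence repeats with period 4.
So t[1067] = t[1 + ((1067-1) mod 4)] = t[3] = 3.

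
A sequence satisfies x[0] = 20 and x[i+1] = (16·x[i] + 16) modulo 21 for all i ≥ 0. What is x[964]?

0

Computing terms: x[0] = 20, x[1] = 0, x[2] = 16, x[3] = 20.
The sequence repeats with period 3.
So x[964] = x[0 + ((964-0) mod 3)] = x[1] = 0.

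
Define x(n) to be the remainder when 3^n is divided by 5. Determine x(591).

Listing terms: x(1) = 3, x(2) = 4, x(3) = 2, x(4) = 1, x(5) = 3.
Since x(5) = x(1) = 3, the sequence is periodic with period 4.
So x(591) = x(1 + ((591-1) mod 4)) = x(3) = 2.

2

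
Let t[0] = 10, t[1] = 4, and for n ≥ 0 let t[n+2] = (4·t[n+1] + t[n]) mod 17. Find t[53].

2

t[0] = 10; t[1] = 4; t[2] = 9; t[3] = 6; t[4] = 16; t[5] = 2; t[6] = 7; t[7] = 13; t[8] = 8; t[9] = 11; t[10] = 1; t[11] = 15; t[12] = 10; t[13] = 4.
The sequence repeats with period 12.
So t[53] = t[0 + ((53-0) mod 12)] = t[5] = 2.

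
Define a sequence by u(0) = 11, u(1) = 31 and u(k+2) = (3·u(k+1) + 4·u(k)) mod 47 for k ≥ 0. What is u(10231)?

26

u(0) = 11; u(1) = 31; u(2) = 43; u(3) = 18; u(4) = 38; u(5) = 45; u(6) = 5; u(7) = 7; u(8) = 41; u(9) = 10; u(10) = 6; u(11) = 11; u(12) = 10; u(13) = 27; u(14) = 27; u(15) = 1; u(16) = 17; u(17) = 8; u(18) = 45; u(19) = 26; u(20) = 23; u(21) = 32; u(22) = 0; u(23) = 34; u(24) = 8; u(25) = 19; u(26) = 42; u(27) = 14; u(28) = 22; u(29) = 28; u(30) = 31; u(31) = 17; u(32) = 34; u(33) = 29; u(34) = 35; u(35) = 33; u(36) = 4; u(37) = 3; u(38) = 25; u(39) = 40; u(40) = 32; u(41) = 21; u(42) = 3; u(43) = 46; u(44) = 9; u(45) = 23; u(46) = 11; u(47) = 31.
The sequence repeats with period 46.
So u(10231) = u(0 + ((10231-0) mod 46)) = u(19) = 26.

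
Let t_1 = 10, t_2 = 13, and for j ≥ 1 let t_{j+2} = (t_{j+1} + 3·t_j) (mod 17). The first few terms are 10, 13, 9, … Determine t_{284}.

We have t_1 = 10, t_2 = 13, t_3 = 9, t_4 = 14, t_5 = 7, t_6 = 15, t_7 = 2, t_8 = 13, t_9 = 2, t_{10} = 7, t_{11} = 13, t_{12} = 0, t_{13} = 5, t_{14} = 5, t_{15} = 3, t_{16} = 1, t_{17} = 10, t_{18} = 13.
Since (t_{17}, t_{18}) = (t_1, t_2) = (10, 13) (two consecutive terms determine the rest), the sequence is periodic with period 16.
So t_{284} = t_{1 + ((284-1) mod 16)} = t_{12} = 0.

0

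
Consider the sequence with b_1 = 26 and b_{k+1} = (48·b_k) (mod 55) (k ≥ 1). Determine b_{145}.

We have b_1 = 26; b_2 = 38; b_3 = 9; b_4 = 47; b_5 = 1; b_6 = 48; b_7 = 49; b_8 = 42; b_9 = 36; b_{10} = 23; b_{11} = 4; b_{12} = 27; b_{13} = 31; b_{14} = 3; b_{15} = 34; b_{16} = 37; b_{17} = 16; b_{18} = 53; b_{19} = 14; b_{20} = 12; b_{21} = 26.
The sequence repeats with period 20.
(145 - 1) mod 20 = 4, so b_{145} = b_5 = 1.

1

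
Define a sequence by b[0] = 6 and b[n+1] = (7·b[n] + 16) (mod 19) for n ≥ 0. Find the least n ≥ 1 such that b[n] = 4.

We have b[0] = 6; b[1] = 1; b[2] = 4; b[3] = 6.
Since b[3] = b[0] = 6, the sequence is periodic with period 3.
The value 4 first appears (with n ≥ 1) at b[2].

2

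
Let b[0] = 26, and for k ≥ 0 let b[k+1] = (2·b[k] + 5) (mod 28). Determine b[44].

Computing terms: b[0] = 26,  b[1] = 1,  b[2] = 7,  b[3] = 19,  b[4] = 15,  b[5] = 7.
Since b[5] = b[2] = 7, the sequence is eventually periodic: after a pre-period of length 2 it cycles with period 3.
For k ≥ 2, b[k] depends only on (k - 2) mod 3. (44 - 2) mod 3 = 0, so b[44] = b[2] = 7.

7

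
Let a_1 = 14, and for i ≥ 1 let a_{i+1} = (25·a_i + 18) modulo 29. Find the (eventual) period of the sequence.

7

a_1 = 14,  a_2 = 20,  a_3 = 25,  a_4 = 5,  a_5 = 27,  a_6 = 26,  a_7 = 1,  a_8 = 14.
Since a_8 = a_1 = 14, the sequence is periodic with period 7.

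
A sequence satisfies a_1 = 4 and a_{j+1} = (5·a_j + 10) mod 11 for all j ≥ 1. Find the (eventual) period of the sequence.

5

a_1 = 4, a_2 = 8, a_3 = 6, a_4 = 7, a_5 = 1, a_6 = 4.
Since a_6 = a_1 = 4, the sequence is periodic with period 5.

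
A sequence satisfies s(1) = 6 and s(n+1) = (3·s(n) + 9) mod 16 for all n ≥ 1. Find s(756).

Computing terms: s(1) = 6, s(2) = 11, s(3) = 10, s(4) = 7, s(5) = 14, s(6) = 3, s(7) = 2, s(8) = 15, s(9) = 6.
The sequence repeats with period 8.
So s(756) = s(1 + ((756-1) mod 8)) = s(4) = 7.

7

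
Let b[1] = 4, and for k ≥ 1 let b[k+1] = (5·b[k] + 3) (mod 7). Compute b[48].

b[1] = 4,  b[2] = 2,  b[3] = 6,  b[4] = 5,  b[5] = 0,  b[6] = 3,  b[7] = 4.
Since b[7] = b[1] = 4, the sequence is periodic with period 6.
(48 - 1) mod 6 = 5, so b[48] = b[6] = 3.

3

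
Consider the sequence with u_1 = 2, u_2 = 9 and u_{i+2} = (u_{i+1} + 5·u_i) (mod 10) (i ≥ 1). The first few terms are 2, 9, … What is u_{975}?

u_1 = 2, u_2 = 9, u_3 = 9, u_4 = 4, u_5 = 9, u_6 = 9.
Since (u_5, u_6) = (u_2, u_3) = (9, 9) (two consecutive terms determine the rest), the sequence is eventually periodic: after a pre-period of length 1 it cycles with period 3.
For i ≥ 2, u_i depends only on (i - 2) mod 3. (975 - 2) mod 3 = 1, so u_{975} = u_3 = 9.

9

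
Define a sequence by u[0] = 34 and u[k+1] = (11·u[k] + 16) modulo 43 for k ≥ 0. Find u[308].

u[0] = 34, u[1] = 3, u[2] = 6, u[3] = 39, u[4] = 15, u[5] = 9, u[6] = 29, u[7] = 34.
Since u[7] = u[0] = 34, the sequence is periodic with period 7.
So u[308] = u[0 + ((308-0) mod 7)] = u[0] = 34.

34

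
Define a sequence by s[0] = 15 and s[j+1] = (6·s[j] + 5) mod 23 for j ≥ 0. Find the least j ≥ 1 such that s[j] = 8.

5

Listing terms: s[0] = 15, s[1] = 3, s[2] = 0, s[3] = 5, s[4] = 12, s[5] = 8, s[6] = 7, s[7] = 1, s[8] = 11, s[9] = 2, s[10] = 17, s[11] = 15.
The sequence repeats with period 11.
The value 8 first appears (with j ≥ 1) at s[5].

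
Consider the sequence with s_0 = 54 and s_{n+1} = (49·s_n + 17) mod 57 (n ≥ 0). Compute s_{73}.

41

s_0 = 54, s_1 = 41, s_2 = 31, s_3 = 54.
The sequence repeats with period 3.
(73 - 0) mod 3 = 1, so s_{73} = s_1 = 41.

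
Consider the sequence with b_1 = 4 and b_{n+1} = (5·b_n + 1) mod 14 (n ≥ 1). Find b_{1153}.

b_1 = 4, b_2 = 7, b_3 = 8, b_4 = 13, b_5 = 10, b_6 = 9, b_7 = 4.
The sequence repeats with period 6.
So b_{1153} = b_{1 + ((1153-1) mod 6)} = b_1 = 4.

4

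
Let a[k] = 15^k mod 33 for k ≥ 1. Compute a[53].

a[1] = 15; a[2] = 27; a[3] = 9; a[4] = 3; a[5] = 12; a[6] = 15.
The sequence repeats with period 5.
So a[53] = a[1 + ((53-1) mod 5)] = a[3] = 9.

9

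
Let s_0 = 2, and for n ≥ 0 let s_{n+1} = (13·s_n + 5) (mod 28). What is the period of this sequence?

Computing terms: s_0 = 2, s_1 = 3, s_2 = 16, s_3 = 17, s_4 = 2.
The sequence repeats with period 4.

4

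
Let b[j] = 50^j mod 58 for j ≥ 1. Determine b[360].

Computing terms: b[1] = 50,  b[2] = 6,  b[3] = 10,  b[4] = 36,  b[5] = 2,  b[6] = 42,  b[7] = 12,  b[8] = 20,  b[9] = 14,  b[10] = 4,  b[11] = 26,  b[12] = 24,  b[13] = 40,  b[14] = 28,  b[15] = 8,  b[16] = 52,  b[17] = 48,  b[18] = 22,  b[19] = 56,  b[20] = 16,  b[21] = 46,  b[22] = 38,  b[23] = 44,  b[24] = 54,  b[25] = 32,  b[26] = 34,  b[27] = 18,  b[28] = 30,  b[29] = 50.
The sequence repeats with period 28.
(360 - 1) mod 28 = 23, so b[360] = b[24] = 54.

54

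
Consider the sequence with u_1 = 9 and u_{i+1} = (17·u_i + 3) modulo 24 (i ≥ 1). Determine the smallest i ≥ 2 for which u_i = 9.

9

We have u_1 = 9,  u_2 = 12,  u_3 = 15,  u_4 = 18,  u_5 = 21,  u_6 = 0,  u_7 = 3,  u_8 = 6,  u_9 = 9.
Since u_9 = u_1 = 9, the sequence is periodic with period 8.
The value 9 next appears (with i ≥ 2) at u_9.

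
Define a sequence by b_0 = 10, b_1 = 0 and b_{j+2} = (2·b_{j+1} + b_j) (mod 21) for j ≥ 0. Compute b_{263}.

We have b_0 = 10,  b_1 = 0,  b_2 = 10,  b_3 = 20,  b_4 = 8,  b_5 = 15,  b_6 = 17,  b_7 = 7,  b_8 = 10,  b_9 = 6,  b_{10} = 1,  b_{11} = 8,  b_{12} = 17,  b_{13} = 0,  b_{14} = 17,  b_{15} = 13,  b_{16} = 1,  b_{17} = 15,  b_{18} = 10,  b_{19} = 14,  b_{20} = 17,  b_{21} = 6,  b_{22} = 8,  b_{23} = 1,  b_{24} = 10,  b_{25} = 0.
The sequence repeats with period 24.
(263 - 0) mod 24 = 23, so b_{263} = b_{23} = 1.

1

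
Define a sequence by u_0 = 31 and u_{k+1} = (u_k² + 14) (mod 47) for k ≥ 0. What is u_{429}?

We have u_0 = 31, u_1 = 35, u_2 = 17, u_3 = 21, u_4 = 32, u_5 = 4, u_6 = 30, u_7 = 21.
Since u_7 = u_3 = 21, the sequence is eventually periodic: after a pre-period of length 3 it cycles with period 4.
For k ≥ 3, u_k depends only on (k - 3) mod 4. (429 - 3) mod 4 = 2, so u_{429} = u_5 = 4.

4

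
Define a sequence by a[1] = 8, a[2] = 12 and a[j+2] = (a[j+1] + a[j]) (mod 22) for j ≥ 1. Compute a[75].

We have a[1] = 8; a[2] = 12; a[3] = 20; a[4] = 10; a[5] = 8; a[6] = 18; a[7] = 4; a[8] = 0; a[9] = 4; a[10] = 4; a[11] = 8; a[12] = 12.
Since (a[11], a[12]) = (a[1], a[2]) = (8, 12) (two consecutive terms determine the rest), the sequence is periodic with period 10.
(75 - 1) mod 10 = 4, so a[75] = a[5] = 8.

8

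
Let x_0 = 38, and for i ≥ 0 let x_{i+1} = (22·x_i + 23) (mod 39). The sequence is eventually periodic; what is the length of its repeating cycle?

3

Listing terms: x_0 = 38, x_1 = 1, x_2 = 6, x_3 = 38.
The sequence repeats with period 3.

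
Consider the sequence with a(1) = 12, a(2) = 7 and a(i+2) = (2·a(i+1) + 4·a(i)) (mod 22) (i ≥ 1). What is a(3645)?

We have a(1) = 12; a(2) = 7; a(3) = 18; a(4) = 20; a(5) = 2; a(6) = 18; a(7) = 0; a(8) = 6; a(9) = 12; a(10) = 4; a(11) = 12; a(12) = 18; a(13) = 18; a(14) = 20.
Since (a(13), a(14)) = (a(3), a(4)) = (18, 20) (two consecutive terms determine the rest), the sequence is eventually periodic: after a pre-period of length 2 it cycles with period 10.
For i ≥ 3, a(i) depends only on (i - 3) mod 10. (3645 - 3) mod 10 = 2, so a(3645) = a(5) = 2.

2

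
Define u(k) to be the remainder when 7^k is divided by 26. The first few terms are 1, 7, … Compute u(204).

We have u(0) = 1; u(1) = 7; u(2) = 23; u(3) = 5; u(4) = 9; u(5) = 11; u(6) = 25; u(7) = 19; u(8) = 3; u(9) = 21; u(10) = 17; u(11) = 15; u(12) = 1.
The sequence repeats with period 12.
So u(204) = u(0 + ((204-0) mod 12)) = u(0) = 1.

1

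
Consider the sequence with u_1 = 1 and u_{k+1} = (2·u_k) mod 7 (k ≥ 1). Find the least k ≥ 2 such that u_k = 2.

2

Computing terms: u_1 = 1,  u_2 = 2,  u_3 = 4,  u_4 = 1.
The sequence repeats with period 3.
The value 2 first appears (with k ≥ 2) at u_2.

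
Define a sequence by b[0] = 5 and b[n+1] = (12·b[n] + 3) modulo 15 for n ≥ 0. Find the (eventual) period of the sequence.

4

Computing terms: b[0] = 5, b[1] = 3, b[2] = 9, b[3] = 6, b[4] = 0, b[5] = 3.
Since b[5] = b[1] = 3, the sequence is eventually periodic: after a pre-period of length 1 it cycles with period 4.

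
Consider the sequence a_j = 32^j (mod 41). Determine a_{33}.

We have a_0 = 1, a_1 = 32, a_2 = 40, a_3 = 9, a_4 = 1.
The sequence repeats with period 4.
(33 - 0) mod 4 = 1, so a_{33} = a_1 = 32.

32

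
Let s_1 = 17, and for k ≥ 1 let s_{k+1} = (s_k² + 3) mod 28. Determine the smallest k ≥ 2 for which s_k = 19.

We have s_1 = 17; s_2 = 12; s_3 = 7; s_4 = 24; s_5 = 19; s_6 = 0; s_7 = 3; s_8 = 12.
Since s_8 = s_2 = 12, the sequence is eventually periodic: after a pre-period of length 1 it cycles with period 6.
The value 19 first appears (with k ≥ 2) at s_5.

5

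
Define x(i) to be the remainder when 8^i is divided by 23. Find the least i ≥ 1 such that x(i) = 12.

7

Computing terms: x(0) = 1, x(1) = 8, x(2) = 18, x(3) = 6, x(4) = 2, x(5) = 16, x(6) = 13, x(7) = 12, x(8) = 4, x(9) = 9, x(10) = 3, x(11) = 1.
Since x(11) = x(0) = 1, the sequence is periodic with period 11.
The value 12 first appears (with i ≥ 1) at x(7).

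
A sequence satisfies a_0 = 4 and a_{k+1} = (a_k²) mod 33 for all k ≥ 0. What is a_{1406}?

Listing terms: a_0 = 4,  a_1 = 16,  a_2 = 25,  a_3 = 31,  a_4 = 4.
Since a_4 = a_0 = 4, the sequence is periodic with period 4.
So a_{1406} = a_{0 + ((1406-0) mod 4)} = a_2 = 25.

25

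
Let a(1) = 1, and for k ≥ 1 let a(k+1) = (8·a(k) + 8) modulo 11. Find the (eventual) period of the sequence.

10

We have a(1) = 1, a(2) = 5, a(3) = 4, a(4) = 7, a(5) = 9, a(6) = 3, a(7) = 10, a(8) = 0, a(9) = 8, a(10) = 6, a(11) = 1.
The sequence repeats with period 10.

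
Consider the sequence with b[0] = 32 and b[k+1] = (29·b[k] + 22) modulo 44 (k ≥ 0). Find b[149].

b[0] = 32; b[1] = 26; b[2] = 28; b[3] = 42; b[4] = 8; b[5] = 34; b[6] = 40; b[7] = 38; b[8] = 24; b[9] = 14; b[10] = 32.
Since b[10] = b[0] = 32, the sequence is periodic with period 10.
(149 - 0) mod 10 = 9, so b[149] = b[9] = 14.

14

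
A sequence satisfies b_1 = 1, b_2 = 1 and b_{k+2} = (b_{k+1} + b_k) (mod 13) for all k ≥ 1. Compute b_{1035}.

Computing terms: b_1 = 1; b_2 = 1; b_3 = 2; b_4 = 3; b_5 = 5; b_6 = 8; b_7 = 0; b_8 = 8; b_9 = 8; b_{10} = 3; b_{11} = 11; b_{12} = 1; b_{13} = 12; b_{14} = 0; b_{15} = 12; b_{16} = 12; b_{17} = 11; b_{18} = 10; b_{19} = 8; b_{20} = 5; b_{21} = 0; b_{22} = 5; b_{23} = 5; b_{24} = 10; b_{25} = 2; b_{26} = 12; b_{27} = 1; b_{28} = 0; b_{29} = 1; b_{30} = 1.
Since (b_{29}, b_{30}) = (b_1, b_2) = (1, 1) (two consecutive terms determine the rest), the sequence is periodic with period 28.
So b_{1035} = b_{1 + ((1035-1) mod 28)} = b_{27} = 1.

1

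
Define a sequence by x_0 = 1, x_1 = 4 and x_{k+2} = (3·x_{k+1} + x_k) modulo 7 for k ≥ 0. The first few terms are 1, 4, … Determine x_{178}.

6

We have x_0 = 1,  x_1 = 4,  x_2 = 6,  x_3 = 1,  x_4 = 2,  x_5 = 0,  x_6 = 2,  x_7 = 6,  x_8 = 6,  x_9 = 3,  x_{10} = 1,  x_{11} = 6,  x_{12} = 5,  x_{13} = 0,  x_{14} = 5,  x_{15} = 1,  x_{16} = 1,  x_{17} = 4.
The sequence repeats with period 16.
(178 - 0) mod 16 = 2, so x_{178} = x_2 = 6.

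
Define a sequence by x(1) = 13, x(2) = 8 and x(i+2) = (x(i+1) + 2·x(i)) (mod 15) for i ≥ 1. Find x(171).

4

We have x(1) = 13,  x(2) = 8,  x(3) = 4,  x(4) = 5,  x(5) = 13,  x(6) = 8.
Since (x(5), x(6)) = (x(1), x(2)) = (13, 8) (two consecutive terms determine the rest), the sequence is periodic with period 4.
(171 - 1) mod 4 = 2, so x(171) = x(3) = 4.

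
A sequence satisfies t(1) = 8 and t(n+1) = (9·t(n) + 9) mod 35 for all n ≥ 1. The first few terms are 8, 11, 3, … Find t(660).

31

Computing terms: t(1) = 8; t(2) = 11; t(3) = 3; t(4) = 1; t(5) = 18; t(6) = 31; t(7) = 8.
Since t(7) = t(1) = 8, the sequence is periodic with period 6.
(660 - 1) mod 6 = 5, so t(660) = t(6) = 31.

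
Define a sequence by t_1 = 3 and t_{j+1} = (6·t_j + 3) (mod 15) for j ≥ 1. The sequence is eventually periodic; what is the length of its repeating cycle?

5

Computing terms: t_1 = 3; t_2 = 6; t_3 = 9; t_4 = 12; t_5 = 0; t_6 = 3.
Since t_6 = t_1 = 3, the sequence is periodic with period 5.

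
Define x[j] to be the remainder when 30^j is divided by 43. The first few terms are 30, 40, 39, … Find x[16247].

Computing terms: x[1] = 30, x[2] = 40, x[3] = 39, x[4] = 9, x[5] = 12, x[6] = 16, x[7] = 7, x[8] = 38, x[9] = 22, x[10] = 15, x[11] = 20, x[12] = 41, x[13] = 26, x[14] = 6, x[15] = 8, x[16] = 25, x[17] = 19, x[18] = 11, x[19] = 29, x[20] = 10, x[21] = 42, x[22] = 13, x[23] = 3, x[24] = 4, x[25] = 34, x[26] = 31, x[27] = 27, x[28] = 36, x[29] = 5, x[30] = 21, x[31] = 28, x[32] = 23, x[33] = 2, x[34] = 17, x[35] = 37, x[36] = 35, x[37] = 18, x[38] = 24, x[39] = 32, x[40] = 14, x[41] = 33, x[42] = 1, x[43] = 30.
Since x[43] = x[1] = 30, the sequence is periodic with period 42.
So x[16247] = x[1 + ((16247-1) mod 42)] = x[35] = 37.

37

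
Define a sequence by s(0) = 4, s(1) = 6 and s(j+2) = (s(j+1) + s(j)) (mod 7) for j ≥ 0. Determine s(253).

0

We have s(0) = 4,  s(1) = 6,  s(2) = 3,  s(3) = 2,  s(4) = 5,  s(5) = 0,  s(6) = 5,  s(7) = 5,  s(8) = 3,  s(9) = 1,  s(10) = 4,  s(11) = 5,  s(12) = 2,  s(13) = 0,  s(14) = 2,  s(15) = 2,  s(16) = 4,  s(17) = 6.
Since (s(16), s(17)) = (s(0), s(1)) = (4, 6) (two consecutive terms determine the rest), the sequence is periodic with period 16.
So s(253) = s(0 + ((253-0) mod 16)) = s(13) = 0.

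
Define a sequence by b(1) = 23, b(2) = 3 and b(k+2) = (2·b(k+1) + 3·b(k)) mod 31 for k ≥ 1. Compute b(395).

16

Listing terms: b(1) = 23, b(2) = 3, b(3) = 13, b(4) = 4, b(5) = 16, b(6) = 13, b(7) = 12, b(8) = 1, b(9) = 7, b(10) = 17, b(11) = 24, b(12) = 6, b(13) = 22, b(14) = 0, b(15) = 4, b(16) = 8, b(17) = 28, b(18) = 18, b(19) = 27, b(20) = 15, b(21) = 18, b(22) = 19, b(23) = 30, b(24) = 24, b(25) = 14, b(26) = 7, b(27) = 25, b(28) = 9, b(29) = 0, b(30) = 27, b(31) = 23, b(32) = 3.
Since (b(31), b(32)) = (b(1), b(2)) = (23, 3) (two consecutive terms determine the rest), the sequence is periodic with period 30.
So b(395) = b(1 + ((395-1) mod 30)) = b(5) = 16.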